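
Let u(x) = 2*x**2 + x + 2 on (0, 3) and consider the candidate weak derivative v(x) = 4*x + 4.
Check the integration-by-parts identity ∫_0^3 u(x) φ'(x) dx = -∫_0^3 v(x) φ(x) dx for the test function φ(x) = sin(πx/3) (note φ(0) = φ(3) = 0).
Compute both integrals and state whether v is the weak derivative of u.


LHS = -42/π, RHS = -60/π. No, v is not the weak derivative of u.

u(x) = 2*x**2 + x + 2, classical derivative u'(x) = 4*x + 1.
φ(x) = sin(πx/3), so φ'(x) = π*cos(π*x/3)/3.
Note φ(0) = φ(3) = 0, so the boundary term u·φ vanishes.
LHS = ∫_0^3 u(x) φ'(x) dx = ∫_0^3 (2*π*x^2*cos(π*x/3)/3 + π*x*cos(π*x/3)/3 + 2*π*cos(π*x/3)/3) dx. Term by term:
  ∫_0^3 2*π*cos(π*x/3)/3 dx = 0;  ∫_0^3 π*x*cos(π*x/3)/3 dx = -6/π;  ∫_0^3 2*π*x^2*cos(π*x/3)/3 dx = -36/π.
Sum: 0 − 6/π − 36/π = -42/π.
So LHS = -42/π.
∫_0^3 v(x) φ(x) dx = ∫_0^3 (4*x*sin(π*x/3) + 4*sin(π*x/3)) dx. Term by term:
  ∫_0^3 4*sin(π*x/3) dx = 24/π;  ∫_0^3 4*x*sin(π*x/3) dx = 36/π.
Sum: 24/π + 36/π = 60/π.
So RHS = -∫_0^3 v(x) φ(x) dx = -60/π.
LHS − RHS = 18/π ≠ 0, so the identity fails.
(For a valid weak derivative the identity must hold for EVERY test function, in particular this one. The failure shows v is NOT the weak derivative of u.)
Correct weak derivative would be u'(x) = 4*x + 1.


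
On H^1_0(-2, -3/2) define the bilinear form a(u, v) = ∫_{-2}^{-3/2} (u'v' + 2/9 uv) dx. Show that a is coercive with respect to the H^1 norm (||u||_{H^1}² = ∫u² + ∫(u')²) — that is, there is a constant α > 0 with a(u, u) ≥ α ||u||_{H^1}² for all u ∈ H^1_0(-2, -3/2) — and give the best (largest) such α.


α = 2*(1 + 18*π^2)/(9*(1 + 4*π^2))

Coercivity of a(·,·) on H^1_0(-2, -3/2) means a(u, u) ≥ α ||u||_{H^1}² for every u ∈ H^1_0.
The interval has length L = 1/2, and Poincaré/coercivity depend only on L. Here a(u, u) = ∫(u')² + (2/9)·∫u².
Here 0 < c = 2/9 < 1. The condition a(u,u) ≥ α||u||_{H^1}² reads (1−α)∫(u')² ≥ (α−c)∫u². Any admissible α is ≤ 1 (rapidly oscillating u have ∫u²/∫(u')² → 0), and α = 1 would force 0 ≥ (1−c)∫u², impossible since c < 1; so 1−α > 0. By the sharp Poincaré inequality on H^1_0 of an interval of length L, ∫(u')² ≥ (π/L)²∫u² with equality for the first sine mode sin(π(x−x₀)/L) (x₀ the left endpoint), so the inequality holds for all u iff (1−α)(π/L)² ≥ α − c, i.e. α ≤ ((π/L)² + c)/((π/L)² + 1) = (1 + c(L/π)²)/(1 + (L/π)²). With (π/L)² = 4*π^2 and c = 2/9, the largest admissible constant is α = ((π/L)² + c)/((π/L)² + 1).
Simplifying, α = 2*(1 + 18*π^2)/(9*(1 + 4*π^2)).


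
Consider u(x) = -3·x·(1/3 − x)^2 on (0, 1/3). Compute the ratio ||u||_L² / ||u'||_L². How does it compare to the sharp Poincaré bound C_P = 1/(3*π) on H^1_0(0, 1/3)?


||u||_L² / ||u'||_L² = sqrt(14)/42 < C_P = 1/(3*π).

u(x) = -3·x·(1/3 − x)^2, so u'(x) = (1 - 9*x)*(x - 1/3).
u(x) = -3·x·(1/3 − x)^2 vanishes at x = 0 and x = 1/3, so u ∈ H^1_0(0, 1/3). Differentiate via the product rule and integrate the resulting polynomials term by term.
  ∫_0^1/3 u² dx = ∫_0^1/3 (9*x^6 - 12*x^5 + 6*x^4 - 4*x^3/3 + x^2/9) dx. Term by term:
    ∫_0^1/3 9*x^6 dx = 1/1701;  ∫_0^1/3 -12*x^5 dx = -2/729;  ∫_0^1/3 6*x^4 dx = 2/405;
    ∫_0^1/3 -4*x^3/3 dx = -1/243;  ∫_0^1/3 x^2/9 dx = 1/729.
  Sum: 1/1701 − 2/729 + 2/405 − 1/243 + 1/729 = 1/25515.
  ∫_0^1/3 (u')² dx = ∫_0^1/3 (81*x^4 - 72*x^3 + 22*x^2 - 8*x/3 + 1/9) dx. Term by term:
    ∫_0^1/3 81*x^4 dx = 1/15;  ∫_0^1/3 -72*x^3 dx = -2/9;  ∫_0^1/3 22*x^2 dx = 22/81;
    ∫_0^1/3 -8*x/3 dx = -4/27;  ∫_0^1/3 1/9 dx = 1/27.
  Sum: 1/15 − 2/9 + 22/81 − 4/27 + 1/27 = 2/405.
∫_0^1/3 u² dx = 1/25515, so ||u||_L² = sqrt(35)/945.
∫_0^1/3 (u')² dx = 2/405, so ||u'||_L² = sqrt(10)/45.
Ratio ||u||_L² / ||u'||_L² = sqrt(14)/42.
Sharp Poincaré constant on H^1_0(0, 1/3) is C_P = L/π = 1/(3*π), achieved by sin(3*π·x).
A polynomial bump cannot attain the sharp Poincaré constant (only the first sine eigenfunction does), so the ratio is strictly less than C_P, consistent with ||u||_L² ≤ C_P ||u'||_L².


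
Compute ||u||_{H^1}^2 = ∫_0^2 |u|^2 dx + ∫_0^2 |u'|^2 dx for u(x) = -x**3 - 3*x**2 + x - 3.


||u||_{H^1}^2 = 46552/105

The H^1 norm (squared) on an interval (0, L) is
  ||u||_{H^1}^2 = ∫_0^L u(x)^2 dx + ∫_0^L u'(x)^2 dx.
Compute u'(x) = -3*x**2 - 6*x + 1.
Then u(x)^2 = x**6 + 6*x**5 + 7*x**4 + 19*x**2 - 6*x + 9 and u'(x)^2 = 9*x**4 + 36*x**3 + 30*x**2 - 12*x + 1.
Integrate each monomial from 0 to 2 using ∫_0^2 c·x^n dx = c·2^(n+1)/(n+1):
  ∫_0^2 u(x)^2 dx = ∫_0^2 (x^6 + 6*x^5 + 7*x^4 + 19*x^2 - 6*x + 9) dx. Term by term:
    ∫_0^2 x^6 dx = 128/7;  ∫_0^2 6*x^5 dx = 64;  ∫_0^2 7*x^4 dx = 224/5;
    ∫_0^2 19*x^2 dx = 152/3;  ∫_0^2 -6*x dx = -12;  ∫_0^2 9 dx = 18.
  Sum: 128/7 + 64 + 224/5 + 152/3 − 12 + 18 = 19294/105.
  ∫_0^2 u'(x)^2 dx = ∫_0^2 (9*x^4 + 36*x^3 + 30*x^2 - 12*x + 1) dx. Term by term:
    ∫_0^2 9*x^4 dx = 288/5;  ∫_0^2 36*x^3 dx = 144;  ∫_0^2 30*x^2 dx = 80;
    ∫_0^2 -12*x dx = -24;  ∫_0^2 1 dx = 2.
  Sum: 288/5 + 144 + 80 − 24 + 2 = 1298/5.
Adding: ||u||_{H^1}^2 = 19294/105 + 1298/5 = 46552/105.


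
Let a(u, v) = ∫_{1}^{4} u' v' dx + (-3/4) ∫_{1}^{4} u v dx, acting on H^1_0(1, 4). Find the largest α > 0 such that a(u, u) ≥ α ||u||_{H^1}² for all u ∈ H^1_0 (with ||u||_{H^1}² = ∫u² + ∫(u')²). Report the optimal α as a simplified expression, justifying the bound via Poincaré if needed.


α = (-27/4 + π^2)/(9 + π^2)

Coercivity of a(·,·) on H^1_0(1, 4) means a(u, u) ≥ α ||u||_{H^1}² for every u ∈ H^1_0.
The interval has length L = 3, and Poincaré/coercivity depend only on L. Here a(u, u) = ∫(u')² + (-3/4)·∫u².
Here c = -3/4 < 0 with |c| < (π/L)² = π^2/9, so coercivity still holds. The condition a(u,u) ≥ α||u||_{H^1}² reads (1−α)∫(u')² ≥ (α−c)∫u². Any admissible α is ≤ 1 (rapidly oscillating u have ∫u²/∫(u')² → 0), and α = 1 would force 0 ≥ (1−c)∫u², impossible since c < 1; so 1−α > 0. By the sharp Poincaré inequality on H^1_0 of an interval of length L, ∫(u')² ≥ (π/L)²∫u² with equality for the first sine mode sin(π(x−x₀)/L) (x₀ the left endpoint), so the inequality holds for all u iff (1−α)(π/L)² ≥ α − c, i.e. α ≤ ((π/L)² + c)/((π/L)² + 1) = (1 + c(L/π)²)/(1 + (L/π)²). (Direct route, valid since c ≤ 0: Poincaré gives c∫u² ≥ c(L/π)²∫(u')², so a(u,u) ≥ (1 + c(L/π)²)∫(u')², while ||u||_{H^1}² ≤ (1 + (L/π)²)∫(u')²; dividing yields the same α.) With (π/L)² = π^2/9 and c = -3/4, the largest admissible constant is α = ((π/L)² + c)/((π/L)² + 1).
Simplifying, α = (-27/4 + π^2)/(9 + π^2).


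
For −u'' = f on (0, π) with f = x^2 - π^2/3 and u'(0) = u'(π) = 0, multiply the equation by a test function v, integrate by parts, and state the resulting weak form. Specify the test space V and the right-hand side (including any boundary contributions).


V = H^1(0, π) (no boundary constraint on v; u is determined up to an additive constant); weak form: ∫_0^π u'v' dx = ∫_0^π (x^2 - π^2/3) v dx for all v ∈ V.

Multiply both sides by a test function v and integrate from 0 to π:
  ∫_0^π −u''(x) v(x) dx = ∫_0^π f(x) v(x) dx.
Integrate the LHS by parts once:
  ∫_0^π −u'' v dx = −[u'(x) v(x)]_0^π + ∫_0^π u'(x) v'(x) dx.
Thus ∫_0^π u'(x) v'(x) dx = ∫_0^π f(x) v(x) dx + [u'(x) v(x)]_0^π.
Choose V so that boundary terms are either known or forced to vanish.
u has homogeneous Neumann: u'(0) = u'(π) = 0. So [u' v]_0^π = 0·v(π) − 0·v(0) = 0 for any v; take V = H^1(0, π).
Weak formulation: find u (satisfying any essential BC) such that ∫_0^π u'(x) v'(x) dx = ∫_0^π f v dx for all v ∈ V (homogeneous Neumann, so boundary terms vanish).
Substituting f(x) = x^2 - π^2/3, the right-hand side is ∫_0^π (x^2 - π^2/3) v dx.
Compatibility check (pure Neumann): taking v ≡ 1 ∈ V gives 0 = ∫_0^π f dx + (0) − (0), i.e. ∫_0^π f dx must equal u'(0) − u'(π) = 0. Indeed ∫_0^π (x^2 - π^2/3) dx = 0, so the data are compatible. The solution is then unique only up to an additive constant (fix it e.g. by requiring ∫_0^π u dx = 0).


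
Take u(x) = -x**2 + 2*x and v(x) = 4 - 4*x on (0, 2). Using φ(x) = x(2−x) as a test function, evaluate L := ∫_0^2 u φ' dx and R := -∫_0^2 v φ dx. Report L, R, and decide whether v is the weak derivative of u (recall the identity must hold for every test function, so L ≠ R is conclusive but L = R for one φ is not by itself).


LHS = 0, RHS = 0. No, v is not the weak derivative of u.

u(x) = -x**2 + 2*x, classical derivative u'(x) = 2 - 2*x.
φ(x) = x(2−x), so φ'(x) = 2 - 2*x.
Note φ(0) = φ(2) = 0, so the boundary term u·φ vanishes.
LHS = ∫_0^2 u(x) φ'(x) dx = ∫_0^2 (2*x^3 - 6*x^2 + 4*x) dx. Term by term:
  ∫_0^2 2*x^3 dx = 8;  ∫_0^2 -6*x^2 dx = -16;  ∫_0^2 4*x dx = 8.
Sum: 8 − 16 + 8 = 0.
So LHS = 0.
∫_0^2 v(x) φ(x) dx = ∫_0^2 (4*x^3 - 12*x^2 + 8*x) dx. Term by term:
  ∫_0^2 4*x^3 dx = 16;  ∫_0^2 -12*x^2 dx = -32;  ∫_0^2 8*x dx = 16.
Sum: 16 − 32 + 16 = 0.
So RHS = -∫_0^2 v(x) φ(x) dx = 0.
LHS = RHS, so the identity holds for this particular φ. But this is necessary, not sufficient: a weak derivative must satisfy the identity for EVERY test function in C_c^∞(0, 2).
Here u is smooth, so its weak derivative equals its classical derivative u'(x) = 2 - 2*x. Since v(x) = 4 - 4*x ≠ u'(x), v is NOT the weak derivative of u — the agreement for this single φ is a coincidence (the difference v − u' happens to be L²-orthogonal to this φ).


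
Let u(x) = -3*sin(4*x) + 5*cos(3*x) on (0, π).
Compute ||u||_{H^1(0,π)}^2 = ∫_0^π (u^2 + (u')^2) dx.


||u||_{H^1(0,π)}^2 = -2400/7 + 403*π/2

u'(x) = -15*sin(3*x) - 12*cos(4*x).
Expand u² and (u')² and integrate term by term on (0, π), using: for integers n ≥ 1, ∫_0^π sin²(nx) dx = ∫_0^π cos²(nx) dx = π/2; for n ≠ n', ∫_0^π sin(nx)sin(n'x) dx = ∫_0^π cos(nx)cos(n'x) dx = 0; and by product-to-sum, ∫_0^π sin(nx)cos(n'x) dx = ½∫_0^π [sin((n+n')x) + sin((n−n')x)] dx, which is 0 when n+n' is even and 2n/(n²−n'²) when n+n' is odd (it need not vanish on (0, π)).
  u² squared terms: (-3)²·∫sin(4x)² dx = 9·π/2 = 9*π/2;  (5)²·∫cos(3x)² dx = 25·π/2 = 25*π/2.
  u² cross terms: 2·(-3)·(5)·∫sin(4x)·cos(3x) dx = -30·(8/7) = -240/7.
  So ∫_0^π u² dx = 9*π/2 + 25*π/2 − 240/7 = -240/7 + 17*π.
  (u')² squared terms: (-15)²·∫sin(3x)² dx = 225·π/2 = 225*π/2;  (-12)²·∫cos(4x)² dx = 144·π/2 = 72*π.
  (u')² cross terms: 2·(-15)·(-12)·∫sin(3x)·cos(4x) dx = 360·(-6/7) = -2160/7.
  So ∫_0^π (u')² dx = 225*π/2 + 72*π − 2160/7 = -2160/7 + 369*π/2.
||u||_{H^1}^2 = (-240/7 + 17*π) + (-2160/7 + 369*π/2) = -2400/7 + 403*π/2.


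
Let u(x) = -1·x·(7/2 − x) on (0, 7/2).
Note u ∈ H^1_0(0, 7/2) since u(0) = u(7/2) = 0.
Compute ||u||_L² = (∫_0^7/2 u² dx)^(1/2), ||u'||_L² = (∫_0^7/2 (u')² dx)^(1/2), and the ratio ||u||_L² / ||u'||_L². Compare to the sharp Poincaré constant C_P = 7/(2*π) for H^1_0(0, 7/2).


||u||_L² / ||u'||_L² = 7*sqrt(10)/20 < C_P = 7/(2*π).

u(x) = -1·x·(7/2 − x), so u'(x) = 2*x - 7/2.
u(x) = -1·x·(7/2 − x) vanishes at x = 0 and x = 7/2, so u ∈ H^1_0(0, 7/2). Differentiate via the product rule and integrate the resulting polynomials term by term.
  ∫_0^7/2 u² dx = ∫_0^7/2 (x^4 - 7*x^3 + 49*x^2/4) dx. Term by term:
    ∫_0^7/2 x^4 dx = 16807/160;  ∫_0^7/2 -7*x^3 dx = -16807/64;  ∫_0^7/2 49*x^2/4 dx = 16807/96.
  Sum: 16807/160 − 16807/64 + 16807/96 = 16807/960.
  ∫_0^7/2 (u')² dx = ∫_0^7/2 (4*x^2 - 14*x + 49/4) dx. Term by term:
    ∫_0^7/2 4*x^2 dx = 343/6;  ∫_0^7/2 -14*x dx = -343/4;  ∫_0^7/2 49/4 dx = 343/8.
  Sum: 343/6 − 343/4 + 343/8 = 343/24.
∫_0^7/2 u² dx = 16807/960, so ||u||_L² = 49*sqrt(105)/120.
∫_0^7/2 (u')² dx = 343/24, so ||u'||_L² = 7*sqrt(42)/12.
Ratio ||u||_L² / ||u'||_L² = 7*sqrt(10)/20.
Sharp Poincaré constant on H^1_0(0, 7/2) is C_P = L/π = 7/(2*π), achieved by sin(2*π/7·x).
A polynomial bump cannot attain the sharp Poincaré constant (only the first sine eigenfunction does), so the ratio is strictly less than C_P, consistent with ||u||_L² ≤ C_P ||u'||_L².


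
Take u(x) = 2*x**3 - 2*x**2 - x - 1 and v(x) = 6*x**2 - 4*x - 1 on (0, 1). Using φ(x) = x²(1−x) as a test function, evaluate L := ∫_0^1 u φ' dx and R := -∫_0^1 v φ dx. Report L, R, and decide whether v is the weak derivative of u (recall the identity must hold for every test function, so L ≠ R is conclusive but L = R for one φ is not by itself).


LHS = 1/12, RHS = 1/12. Yes, v = u' weakly.

u(x) = 2*x**3 - 2*x**2 - x - 1, classical derivative u'(x) = 6*x**2 - 4*x - 1.
φ(x) = x²(1−x), so φ'(x) = x*(2 - 3*x).
Note φ(0) = φ(1) = 0, so the boundary term u·φ vanishes.
LHS = ∫_0^1 u(x) φ'(x) dx = ∫_0^1 (-6*x^5 + 10*x^4 - x^3 + x^2 - 2*x) dx. Term by term:
  ∫_0^1 -6*x^5 dx = -1;  ∫_0^1 10*x^4 dx = 2;  ∫_0^1 -x^3 dx = -1/4;
  ∫_0^1 x^2 dx = 1/3;  ∫_0^1 -2*x dx = -1.
Sum: -1 + 2 − 1/4 + 1/3 − 1 = 1/12.
So LHS = 1/12.
∫_0^1 v(x) φ(x) dx = ∫_0^1 (-6*x^5 + 10*x^4 - 3*x^3 - x^2) dx. Term by term:
  ∫_0^1 -6*x^5 dx = -1;  ∫_0^1 10*x^4 dx = 2;  ∫_0^1 -3*x^3 dx = -3/4;
  ∫_0^1 -x^2 dx = -1/3.
Sum: -1 + 2 − 3/4 − 1/3 = -1/12.
So RHS = -∫_0^1 v(x) φ(x) dx = 1/12.
LHS = RHS, so the identity holds for this test φ.
Moreover u is smooth here and v(x) = u'(x) = 6*x**2 - 4*x - 1 pointwise, so the identity holds for every test function. Hence v is the weak derivative of u.


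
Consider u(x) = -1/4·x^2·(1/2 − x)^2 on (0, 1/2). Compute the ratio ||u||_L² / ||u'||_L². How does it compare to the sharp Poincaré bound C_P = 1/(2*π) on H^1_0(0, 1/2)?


||u||_L² / ||u'||_L² = sqrt(3)/12 < C_P = 1/(2*π).

u(x) = -1/4·x^2·(1/2 − x)^2, so u'(x) = x*(-8*x^2 + 6*x - 1)/8.
u(x) = -1/4·x^2·(1/2 − x)^2 vanishes at x = 0 and x = 1/2, so u ∈ H^1_0(0, 1/2). Differentiate via the product rule and integrate the resulting polynomials term by term.
  ∫_0^1/2 u² dx = ∫_0^1/2 (x^8/16 - x^7/8 + 3*x^6/32 - x^5/32 + x^4/256) dx. Term by term:
    ∫_0^1/2 x^8/16 dx = 1/73728;  ∫_0^1/2 -x^7/8 dx = -1/16384;  ∫_0^1/2 3*x^6/32 dx = 3/28672;
    ∫_0^1/2 -x^5/32 dx = -1/12288;  ∫_0^1/2 x^4/256 dx = 1/40960.
  Sum: 1/73728 − 1/16384 + 3/28672 − 1/12288 + 1/40960 = 1/5160960.
  ∫_0^1/2 (u')² dx = ∫_0^1/2 (x^6 - 3*x^5/2 + 13*x^4/16 - 3*x^3/16 + x^2/64) dx. Term by term:
    ∫_0^1/2 x^6 dx = 1/896;  ∫_0^1/2 -3*x^5/2 dx = -1/256;  ∫_0^1/2 13*x^4/16 dx = 13/2560;
    ∫_0^1/2 -3*x^3/16 dx = -3/1024;  ∫_0^1/2 x^2/64 dx = 1/1536.
  Sum: 1/896 − 1/256 + 13/2560 − 3/1024 + 1/1536 = 1/107520.
∫_0^1/2 u² dx = 1/5160960, so ||u||_L² = sqrt(35)/13440.
∫_0^1/2 (u')² dx = 1/107520, so ||u'||_L² = sqrt(105)/3360.
Ratio ||u||_L² / ||u'||_L² = sqrt(3)/12.
Sharp Poincaré constant on H^1_0(0, 1/2) is C_P = L/π = 1/(2*π), achieved by sin(2*π·x).
A polynomial bump cannot attain the sharp Poincaré constant (only the first sine eigenfunction does), so the ratio is strictly less than C_P, consistent with ||u||_L² ≤ C_P ||u'||_L².


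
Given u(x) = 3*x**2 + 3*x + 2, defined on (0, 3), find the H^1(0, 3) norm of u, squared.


||u||_{H^1}^2 = 15699/10

The H^1 norm (squared) on an interval (0, L) is
  ||u||_{H^1}^2 = ∫_0^L u(x)^2 dx + ∫_0^L u'(x)^2 dx.
Compute u'(x) = 6*x + 3.
Then u(x)^2 = 9*x**4 + 18*x**3 + 21*x**2 + 12*x + 4 and u'(x)^2 = 36*x**2 + 36*x + 9.
Integrate each monomial from 0 to 3 using ∫_0^3 c·x^n dx = c·3^(n+1)/(n+1):
  ∫_0^3 u(x)^2 dx = ∫_0^3 (9*x^4 + 18*x^3 + 21*x^2 + 12*x + 4) dx. Term by term:
    ∫_0^3 9*x^4 dx = 2187/5;  ∫_0^3 18*x^3 dx = 729/2;  ∫_0^3 21*x^2 dx = 189;
    ∫_0^3 12*x dx = 54;  ∫_0^3 4 dx = 12.
  Sum: 2187/5 + 729/2 + 189 + 54 + 12 = 10569/10.
  ∫_0^3 u'(x)^2 dx = ∫_0^3 (36*x^2 + 36*x + 9) dx. Term by term:
    ∫_0^3 36*x^2 dx = 324;  ∫_0^3 36*x dx = 162;  ∫_0^3 9 dx = 27.
  Sum: 324 + 162 + 27 = 513.
Adding: ||u||_{H^1}^2 = 10569/10 + 513 = 15699/10.


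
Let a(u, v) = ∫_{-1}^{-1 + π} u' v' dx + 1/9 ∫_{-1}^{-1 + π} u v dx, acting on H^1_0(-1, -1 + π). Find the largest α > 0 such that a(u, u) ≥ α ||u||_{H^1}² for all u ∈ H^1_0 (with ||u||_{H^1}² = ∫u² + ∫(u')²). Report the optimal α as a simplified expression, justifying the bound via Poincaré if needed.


α = 5/9

Coercivity of a(·,·) on H^1_0(-1, -1 + π) means a(u, u) ≥ α ||u||_{H^1}² for every u ∈ H^1_0.
The interval has length L = π, and Poincaré/coercivity depend only on L. Here a(u, u) = ∫(u')² + (1/9)·∫u².
Here 0 < c = 1/9 < 1. The condition a(u,u) ≥ α||u||_{H^1}² reads (1−α)∫(u')² ≥ (α−c)∫u². Any admissible α is ≤ 1 (rapidly oscillating u have ∫u²/∫(u')² → 0), and α = 1 would force 0 ≥ (1−c)∫u², impossible since c < 1; so 1−α > 0. By the sharp Poincaré inequality on H^1_0 of an interval of length L, ∫(u')² ≥ (π/L)²∫u² with equality for the first sine mode sin(π(x−x₀)/L) (x₀ the left endpoint), so the inequality holds for all u iff (1−α)(π/L)² ≥ α − c, i.e. α ≤ ((π/L)² + c)/((π/L)² + 1) = (1 + c(L/π)²)/(1 + (L/π)²). With (π/L)² = 1 and c = 1/9, the largest admissible constant is α = ((π/L)² + c)/((π/L)² + 1).
Simplifying, α = 5/9.


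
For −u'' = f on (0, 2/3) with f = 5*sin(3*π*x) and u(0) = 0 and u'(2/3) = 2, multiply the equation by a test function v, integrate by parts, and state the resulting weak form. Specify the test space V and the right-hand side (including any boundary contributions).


V = {v ∈ H^1(0, 2/3) : v(0) = 0} (test functions vanish at x = 0 where u is specified); weak form: ∫_0^2/3 u'v' dx = ∫_0^2/3 (5*sin(3*π*x)) v dx + 2·v(2/3) for all v ∈ V.

Multiply both sides by a test function v and integrate from 0 to 2/3:
  ∫_0^2/3 −u''(x) v(x) dx = ∫_0^2/3 f(x) v(x) dx.
Integrate the LHS by parts once:
  ∫_0^2/3 −u'' v dx = −[u'(x) v(x)]_0^2/3 + ∫_0^2/3 u'(x) v'(x) dx.
Thus ∫_0^2/3 u'(x) v'(x) dx = ∫_0^2/3 f(x) v(x) dx + [u'(x) v(x)]_0^2/3.
Choose V so that boundary terms are either known or forced to vanish.
Mixed BC: u(0) = 0 (Dirichlet) and u'(2/3) = 2 (Neumann). Define V = {v ∈ H^1(0, 2/3) : v(0) = 0}. Then [u' v]_0^2/3 = u'(2/3)·v(2/3) − u'(0)·0 = 2·v(2/3).
Weak formulation: find u (satisfying any essential BC) such that ∫_0^2/3 u'(x) v'(x) dx = ∫_0^2/3 f v dx + 2·v(2/3) for all v ∈ V (Dirichlet at 0 absorbed into V; Neumann datum at x = 2/3 contributes the boundary term).
Substituting f(x) = 5*sin(3*π*x), the right-hand side is ∫_0^2/3 (5*sin(3*π*x)) v dx + 2·v(2/3).


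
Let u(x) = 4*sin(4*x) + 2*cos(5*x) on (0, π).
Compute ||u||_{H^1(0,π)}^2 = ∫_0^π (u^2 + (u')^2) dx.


||u||_{H^1(0,π)}^2 = -3328/9 + 188*π

u'(x) = -10*sin(5*x) + 16*cos(4*x).
Expand u² and (u')² and integrate term by term on (0, π), using: for integers n ≥ 1, ∫_0^π sin²(nx) dx = ∫_0^π cos²(nx) dx = π/2; for n ≠ n', ∫_0^π sin(nx)sin(n'x) dx = ∫_0^π cos(nx)cos(n'x) dx = 0; and by product-to-sum, ∫_0^π sin(nx)cos(n'x) dx = ½∫_0^π [sin((n+n')x) + sin((n−n')x)] dx, which is 0 when n+n' is even and 2n/(n²−n'²) when n+n' is odd (it need not vanish on (0, π)).
  u² squared terms: (2)²·∫cos(5x)² dx = 4·π/2 = 2*π;  (4)²·∫sin(4x)² dx = 16·π/2 = 8*π.
  u² cross terms: 2·(2)·(4)·∫cos(5x)·sin(4x) dx = 16·(-8/9) = -128/9.
  So ∫_0^π u² dx = 2*π + 8*π − 128/9 = -128/9 + 10*π.
  (u')² squared terms: (-10)²·∫sin(5x)² dx = 100·π/2 = 50*π;  (16)²·∫cos(4x)² dx = 256·π/2 = 128*π.
  (u')² cross terms: 2·(-10)·(16)·∫sin(5x)·cos(4x) dx = -320·(10/9) = -3200/9.
  So ∫_0^π (u')² dx = 50*π + 128*π − 3200/9 = -3200/9 + 178*π.
||u||_{H^1}^2 = (-128/9 + 10*π) + (-3200/9 + 178*π) = -3328/9 + 188*π.


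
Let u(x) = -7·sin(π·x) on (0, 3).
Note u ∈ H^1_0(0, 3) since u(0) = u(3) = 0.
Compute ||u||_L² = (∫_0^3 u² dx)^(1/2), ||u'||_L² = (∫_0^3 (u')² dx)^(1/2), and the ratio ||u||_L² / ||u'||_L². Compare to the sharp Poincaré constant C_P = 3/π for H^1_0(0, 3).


||u||_L² / ||u'||_L² = 1/π < C_P = 3/π.

u(x) = -7·sin(π·x), so u'(x) = -7*π*cos(π*x).
Writing u(x) = A·sin(kπx/L) with A = -7 and k = 3, use ∫_0^L sin²(kπx/L) dx = L/2 and ∫_0^L cos²(kπx/L) dx = L/2.
u² = 49·sin²(π·x) and (u')² = 49*π^2·cos²(π·x), and each of sin², cos² integrates to L/2 = 3/2 over (0, 3).
∫_0^3 u² dx = 147/2, so ||u||_L² = 7*sqrt(6)/2.
∫_0^3 (u')² dx = 147*π^2/2, so ||u'||_L² = 7*sqrt(6)*π/2.
Ratio ||u||_L² / ||u'||_L² = 1/π.
Sharp Poincaré constant on H^1_0(0, 3) is C_P = L/π = 3/π, achieved by sin(π/3·x).
This is the k = 3 harmonic; the ratio L/(kπ) is strictly less than C_P = L/π, consistent with the sharp inequality ||u||_L² ≤ C_P ||u'||_L².


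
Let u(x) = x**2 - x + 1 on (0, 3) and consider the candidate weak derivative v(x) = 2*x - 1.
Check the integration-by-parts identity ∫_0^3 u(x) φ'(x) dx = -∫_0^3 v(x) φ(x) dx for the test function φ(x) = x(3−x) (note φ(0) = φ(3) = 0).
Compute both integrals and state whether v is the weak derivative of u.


LHS = -9, RHS = -9. Yes, v = u' weakly.

u(x) = x**2 - x + 1, classical derivative u'(x) = 2*x - 1.
φ(x) = x(3−x), so φ'(x) = 3 - 2*x.
Note φ(0) = φ(3) = 0, so the boundary term u·φ vanishes.
LHS = ∫_0^3 u(x) φ'(x) dx = ∫_0^3 (-2*x^3 + 5*x^2 - 5*x + 3) dx. Term by term:
  ∫_0^3 -2*x^3 dx = -81/2;  ∫_0^3 5*x^2 dx = 45;  ∫_0^3 -5*x dx = -45/2;
  ∫_0^3 3 dx = 9.
Sum: -81/2 + 45 − 45/2 + 9 = -9.
So LHS = -9.
∫_0^3 v(x) φ(x) dx = ∫_0^3 (-2*x^3 + 7*x^2 - 3*x) dx. Term by term:
  ∫_0^3 -2*x^3 dx = -81/2;  ∫_0^3 7*x^2 dx = 63;  ∫_0^3 -3*x dx = -27/2.
Sum: -81/2 + 63 − 27/2 = 9.
So RHS = -∫_0^3 v(x) φ(x) dx = -9.
LHS = RHS, so the identity holds for this test φ.
Moreover u is smooth here and v(x) = u'(x) = 2*x - 1 pointwise, so the identity holds for every test function. Hence v is the weak derivative of u.


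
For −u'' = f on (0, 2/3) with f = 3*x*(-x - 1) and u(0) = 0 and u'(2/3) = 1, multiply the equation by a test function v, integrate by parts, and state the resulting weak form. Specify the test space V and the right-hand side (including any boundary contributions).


V = {v ∈ H^1(0, 2/3) : v(0) = 0} (test functions vanish at x = 0 where u is specified); weak form: ∫_0^2/3 u'v' dx = ∫_0^2/3 (3*x*(-x - 1)) v dx + v(2/3) for all v ∈ V.

Multiply both sides by a test function v and integrate from 0 to 2/3:
  ∫_0^2/3 −u''(x) v(x) dx = ∫_0^2/3 f(x) v(x) dx.
Integrate the LHS by parts once:
  ∫_0^2/3 −u'' v dx = −[u'(x) v(x)]_0^2/3 + ∫_0^2/3 u'(x) v'(x) dx.
Thus ∫_0^2/3 u'(x) v'(x) dx = ∫_0^2/3 f(x) v(x) dx + [u'(x) v(x)]_0^2/3.
Choose V so that boundary terms are either known or forced to vanish.
Mixed BC: u(0) = 0 (Dirichlet) and u'(2/3) = 1 (Neumann). Define V = {v ∈ H^1(0, 2/3) : v(0) = 0}. Then [u' v]_0^2/3 = u'(2/3)·v(2/3) − u'(0)·0 = v(2/3).
Weak formulation: find u (satisfying any essential BC) such that ∫_0^2/3 u'(x) v'(x) dx = ∫_0^2/3 f v dx + v(2/3) for all v ∈ V (Dirichlet at 0 absorbed into V; Neumann datum at x = 2/3 contributes the boundary term).
Substituting f(x) = 3*x*(-x - 1), the right-hand side is ∫_0^2/3 (3*x*(-x - 1)) v dx + v(2/3).


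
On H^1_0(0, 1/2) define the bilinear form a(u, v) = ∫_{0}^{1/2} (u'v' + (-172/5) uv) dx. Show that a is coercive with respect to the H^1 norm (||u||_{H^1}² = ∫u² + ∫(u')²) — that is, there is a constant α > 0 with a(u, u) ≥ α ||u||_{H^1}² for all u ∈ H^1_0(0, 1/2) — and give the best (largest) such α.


α = 4*(-43 + 5*π^2)/(5*(1 + 4*π^2))

Coercivity of a(·,·) on H^1_0(0, 1/2) means a(u, u) ≥ α ||u||_{H^1}² for every u ∈ H^1_0.
The interval has length L = 1/2, and Poincaré/coercivity depend only on L. Here a(u, u) = ∫(u')² + (-172/5)·∫u².
Here c = -172/5 < 0 with |c| < (π/L)² = 4*π^2, so coercivity still holds. The condition a(u,u) ≥ α||u||_{H^1}² reads (1−α)∫(u')² ≥ (α−c)∫u². Any admissible α is ≤ 1 (rapidly oscillating u have ∫u²/∫(u')² → 0), and α = 1 would force 0 ≥ (1−c)∫u², impossible since c < 1; so 1−α > 0. By the sharp Poincaré inequality on H^1_0 of an interval of length L, ∫(u')² ≥ (π/L)²∫u² with equality for the first sine mode sin(π(x−x₀)/L) (x₀ the left endpoint), so the inequality holds for all u iff (1−α)(π/L)² ≥ α − c, i.e. α ≤ ((π/L)² + c)/((π/L)² + 1) = (1 + c(L/π)²)/(1 + (L/π)²). (Direct route, valid since c ≤ 0: Poincaré gives c∫u² ≥ c(L/π)²∫(u')², so a(u,u) ≥ (1 + c(L/π)²)∫(u')², while ||u||_{H^1}² ≤ (1 + (L/π)²)∫(u')²; dividing yields the same α.) With (π/L)² = 4*π^2 and c = -172/5, the largest admissible constant is α = ((π/L)² + c)/((π/L)² + 1).
Simplifying, α = 4*(-43 + 5*π^2)/(5*(1 + 4*π^2)).


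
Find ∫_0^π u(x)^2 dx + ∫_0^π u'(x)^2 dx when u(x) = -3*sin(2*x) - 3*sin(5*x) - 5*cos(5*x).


||u||_{H^1(0,π)}^2 = -1040/7 + 929*π/2

u'(x) = 25*sin(5*x) - 6*cos(2*x) - 15*cos(5*x).
Expand u² and (u')² and integrate term by term on (0, π), using: for integers n ≥ 1, ∫_0^π sin²(nx) dx = ∫_0^π cos²(nx) dx = π/2; for n ≠ n', ∫_0^π sin(nx)sin(n'x) dx = ∫_0^π cos(nx)cos(n'x) dx = 0; and by product-to-sum, ∫_0^π sin(nx)cos(n'x) dx = ½∫_0^π [sin((n+n')x) + sin((n−n')x)] dx, which is 0 when n+n' is even and 2n/(n²−n'²) when n+n' is odd (it need not vanish on (0, π)).
  u² squared terms: (-5)²·∫cos(5x)² dx = 25·π/2 = 25*π/2;  (-3)²·∫sin(2x)² dx = 9·π/2 = 9*π/2;  (-3)²·∫sin(5x)² dx = 9·π/2 = 9*π/2.
  u² cross terms: 2·(-5)·(-3)·∫cos(5x)·sin(2x) dx = 30·(-4/21) = -40/7;  2·(-5)·(-3)·∫cos(5x)·sin(5x) dx = 30·(0) = 0;  2·(-3)·(-3)·∫sin(2x)·sin(5x) dx = 18·(0) = 0.
  So ∫_0^π u² dx = 25*π/2 + 9*π/2 + 9*π/2 − 40/7 + 0 + 0 = -40/7 + 43*π/2.
  (u')² squared terms: (-15)²·∫cos(5x)² dx = 225·π/2 = 225*π/2;  (-6)²·∫cos(2x)² dx = 36·π/2 = 18*π;  (25)²·∫sin(5x)² dx = 625·π/2 = 625*π/2.
  (u')² cross terms: 2·(-15)·(-6)·∫cos(5x)·cos(2x) dx = 180·(0) = 0;  2·(-15)·(25)·∫cos(5x)·sin(5x) dx = -750·(0) = 0;  2·(-6)·(25)·∫cos(2x)·sin(5x) dx = -300·(10/21) = -1000/7.
  So ∫_0^π (u')² dx = 225*π/2 + 18*π + 625*π/2 + 0 + 0 − 1000/7 = -1000/7 + 443*π.
||u||_{H^1}^2 = (-40/7 + 43*π/2) + (-1000/7 + 443*π) = -1040/7 + 929*π/2.


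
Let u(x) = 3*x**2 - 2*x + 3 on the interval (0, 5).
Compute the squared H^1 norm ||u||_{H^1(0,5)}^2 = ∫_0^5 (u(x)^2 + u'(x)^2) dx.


||u||_{H^1}^2 = 17345/3

The H^1 norm (squared) on an interval (0, L) is
  ||u||_{H^1}^2 = ∫_0^L u(x)^2 dx + ∫_0^L u'(x)^2 dx.
Compute u'(x) = 6*x - 2.
Then u(x)^2 = 9*x**4 - 12*x**3 + 22*x**2 - 12*x + 9 and u'(x)^2 = 36*x**2 - 24*x + 4.
Integrate each monomial from 0 to 5 using ∫_0^5 c·x^n dx = c·5^(n+1)/(n+1):
  ∫_0^5 u(x)^2 dx = ∫_0^5 (9*x^4 - 12*x^3 + 22*x^2 - 12*x + 9) dx. Term by term:
    ∫_0^5 9*x^4 dx = 5625;  ∫_0^5 -12*x^3 dx = -1875;  ∫_0^5 22*x^2 dx = 2750/3;
    ∫_0^5 -12*x dx = -150;  ∫_0^5 9 dx = 45.
  Sum: 5625 − 1875 + 2750/3 − 150 + 45 = 13685/3.
  ∫_0^5 u'(x)^2 dx = ∫_0^5 (36*x^2 - 24*x + 4) dx. Term by term:
    ∫_0^5 36*x^2 dx = 1500;  ∫_0^5 -24*x dx = -300;  ∫_0^5 4 dx = 20.
  Sum: 1500 − 300 + 20 = 1220.
Adding: ||u||_{H^1}^2 = 13685/3 + 1220 = 17345/3.


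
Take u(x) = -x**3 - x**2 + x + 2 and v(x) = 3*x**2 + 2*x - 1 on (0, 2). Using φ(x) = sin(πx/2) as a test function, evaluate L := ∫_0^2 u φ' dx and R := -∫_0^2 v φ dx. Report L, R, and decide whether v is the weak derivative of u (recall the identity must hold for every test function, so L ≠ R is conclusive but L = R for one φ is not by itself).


LHS = -96/π^3 + 28/π, RHS = -28/π + 96/π^3. No, v is not the weak derivative of u.

u(x) = -x**3 - x**2 + x + 2, classical derivative u'(x) = -3*x**2 - 2*x + 1.
φ(x) = sin(πx/2), so φ'(x) = π*cos(π*x/2)/2.
Note φ(0) = φ(2) = 0, so the boundary term u·φ vanishes.
LHS = ∫_0^2 u(x) φ'(x) dx = ∫_0^2 (-π*x^3*cos(π*x/2)/2 - π*x^2*cos(π*x/2)/2 + π*x*cos(π*x/2)/2 + π*cos(π*x/2)) dx. Term by term:
  ∫_0^2 π*cos(π*x/2) dx = 0;  ∫_0^2 π*x*cos(π*x/2)/2 dx = -4/π;  ∫_0^2 -π*x^2*cos(π*x/2)/2 dx = 8/π;
  ∫_0^2 -π*x^3*cos(π*x/2)/2 dx = -96/π^3 + 24/π.
Sum: 0 − 4/π + 8/π + -96/π^3 + 24/π = -96/π^3 + 28/π.
So LHS = -96/π^3 + 28/π.
∫_0^2 v(x) φ(x) dx = ∫_0^2 (3*x^2*sin(π*x/2) + 2*x*sin(π*x/2) - sin(π*x/2)) dx. Term by term:
  ∫_0^2 -sin(π*x/2) dx = -4/π;  ∫_0^2 2*x*sin(π*x/2) dx = 8/π;  ∫_0^2 3*x^2*sin(π*x/2) dx = -96/π^3 + 24/π.
Sum: -4/π + 8/π + -96/π^3 + 24/π = -96/π^3 + 28/π.
So RHS = -∫_0^2 v(x) φ(x) dx = -28/π + 96/π^3.
LHS − RHS = -192/π^3 + 56/π ≠ 0, so the identity fails.
(For a valid weak derivative the identity must hold for EVERY test function, in particular this one. The failure shows v is NOT the weak derivative of u.)
Correct weak derivative would be u'(x) = -3*x**2 - 2*x + 1.


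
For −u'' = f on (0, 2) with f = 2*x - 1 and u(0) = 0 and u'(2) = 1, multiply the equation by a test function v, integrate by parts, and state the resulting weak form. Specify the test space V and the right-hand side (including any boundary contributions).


V = {v ∈ H^1(0, 2) : v(0) = 0} (test functions vanish at x = 0 where u is specified); weak form: ∫_0^2 u'v' dx = ∫_0^2 (2*x - 1) v dx + v(2) for all v ∈ V.

Multiply both sides by a test function v and integrate from 0 to 2:
  ∫_0^2 −u''(x) v(x) dx = ∫_0^2 f(x) v(x) dx.
Integrate the LHS by parts once:
  ∫_0^2 −u'' v dx = −[u'(x) v(x)]_0^2 + ∫_0^2 u'(x) v'(x) dx.
Thus ∫_0^2 u'(x) v'(x) dx = ∫_0^2 f(x) v(x) dx + [u'(x) v(x)]_0^2.
Choose V so that boundary terms are either known or forced to vanish.
Mixed BC: u(0) = 0 (Dirichlet) and u'(2) = 1 (Neumann). Define V = {v ∈ H^1(0, 2) : v(0) = 0}. Then [u' v]_0^2 = u'(2)·v(2) − u'(0)·0 = v(2).
Weak formulation: find u (satisfying any essential BC) such that ∫_0^2 u'(x) v'(x) dx = ∫_0^2 f v dx + v(2) for all v ∈ V (Dirichlet at 0 absorbed into V; Neumann datum at x = 2 contributes the boundary term).
Substituting f(x) = 2*x - 1, the right-hand side is ∫_0^2 (2*x - 1) v dx + v(2).


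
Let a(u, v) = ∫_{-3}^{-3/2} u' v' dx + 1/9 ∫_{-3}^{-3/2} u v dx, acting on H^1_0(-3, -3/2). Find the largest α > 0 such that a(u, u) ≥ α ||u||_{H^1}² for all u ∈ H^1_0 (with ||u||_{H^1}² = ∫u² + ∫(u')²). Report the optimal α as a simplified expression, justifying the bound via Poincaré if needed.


α = (1 + 4*π^2)/(9 + 4*π^2)

Coercivity of a(·,·) on H^1_0(-3, -3/2) means a(u, u) ≥ α ||u||_{H^1}² for every u ∈ H^1_0.
The interval has length L = 3/2, and Poincaré/coercivity depend only on L. Here a(u, u) = ∫(u')² + (1/9)·∫u².
Here 0 < c = 1/9 < 1. The condition a(u,u) ≥ α||u||_{H^1}² reads (1−α)∫(u')² ≥ (α−c)∫u². Any admissible α is ≤ 1 (rapidly oscillating u have ∫u²/∫(u')² → 0), and α = 1 would force 0 ≥ (1−c)∫u², impossible since c < 1; so 1−α > 0. By the sharp Poincaré inequality on H^1_0 of an interval of length L, ∫(u')² ≥ (π/L)²∫u² with equality for the first sine mode sin(π(x−x₀)/L) (x₀ the left endpoint), so the inequality holds for all u iff (1−α)(π/L)² ≥ α − c, i.e. α ≤ ((π/L)² + c)/((π/L)² + 1) = (1 + c(L/π)²)/(1 + (L/π)²). With (π/L)² = 4*π^2/9 and c = 1/9, the largest admissible constant is α = ((π/L)² + c)/((π/L)² + 1).
Simplifying, α = (1 + 4*π^2)/(9 + 4*π^2).


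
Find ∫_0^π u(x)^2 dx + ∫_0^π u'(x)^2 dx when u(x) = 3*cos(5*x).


||u||_{H^1(0,π)}^2 = 117*π

u'(x) = -15*sin(5*x).
Expand u² and (u')² and integrate term by term on (0, π), using: for integers n ≥ 1, ∫_0^π sin²(nx) dx = ∫_0^π cos²(nx) dx = π/2; for n ≠ n', ∫_0^π sin(nx)sin(n'x) dx = ∫_0^π cos(nx)cos(n'x) dx = 0; and by product-to-sum, ∫_0^π sin(nx)cos(n'x) dx = ½∫_0^π [sin((n+n')x) + sin((n−n')x)] dx, which is 0 when n+n' is even and 2n/(n²−n'²) when n+n' is odd (it need not vanish on (0, π)).
  u² squared terms: (3)²·∫cos(5x)² dx = 9·π/2 = 9*π/2.
  So ∫_0^π u² dx = 9*π/2.
  (u')² squared terms: (-15)²·∫sin(5x)² dx = 225·π/2 = 225*π/2.
  So ∫_0^π (u')² dx = 225*π/2.
||u||_{H^1}^2 = (9*π/2) + (225*π/2) = 117*π.


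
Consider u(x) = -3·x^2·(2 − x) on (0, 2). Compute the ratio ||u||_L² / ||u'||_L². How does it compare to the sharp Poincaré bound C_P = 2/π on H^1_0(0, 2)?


||u||_L² / ||u'||_L² = sqrt(14)/7 < C_P = 2/π.

u(x) = -3·x^2·(2 − x), so u'(x) = 3*x*(3*x - 4).
u(x) = -3·x^2·(2 − x) vanishes at x = 0 and x = 2, so u ∈ H^1_0(0, 2). Differentiate via the product rule and integrate the resulting polynomials term by term.
  ∫_0^2 u² dx = ∫_0^2 (9*x^6 - 36*x^5 + 36*x^4) dx. Term by term:
    ∫_0^2 9*x^6 dx = 1152/7;  ∫_0^2 -36*x^5 dx = -384;  ∫_0^2 36*x^4 dx = 1152/5.
  Sum: 1152/7 − 384 + 1152/5 = 384/35.
  ∫_0^2 (u')² dx = ∫_0^2 (81*x^4 - 216*x^3 + 144*x^2) dx. Term by term:
    ∫_0^2 81*x^4 dx = 2592/5;  ∫_0^2 -216*x^3 dx = -864;  ∫_0^2 144*x^2 dx = 384.
  Sum: 2592/5 − 864 + 384 = 192/5.
∫_0^2 u² dx = 384/35, so ||u||_L² = 8*sqrt(210)/35.
∫_0^2 (u')² dx = 192/5, so ||u'||_L² = 8*sqrt(15)/5.
Ratio ||u||_L² / ||u'||_L² = sqrt(14)/7.
Sharp Poincaré constant on H^1_0(0, 2) is C_P = L/π = 2/π, achieved by sin(π/2·x).
A polynomial bump cannot attain the sharp Poincaré constant (only the first sine eigenfunction does), so the ratio is strictly less than C_P, consistent with ||u||_L² ≤ C_P ||u'||_L².


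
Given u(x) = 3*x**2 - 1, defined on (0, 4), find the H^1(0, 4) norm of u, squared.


||u||_{H^1}^2 = 12436/5

The H^1 norm (squared) on an interval (0, L) is
  ||u||_{H^1}^2 = ∫_0^L u(x)^2 dx + ∫_0^L u'(x)^2 dx.
Compute u'(x) = 6*x.
Then u(x)^2 = 9*x**4 - 6*x**2 + 1 and u'(x)^2 = 36*x**2.
Integrate each monomial from 0 to 4 using ∫_0^4 c·x^n dx = c·4^(n+1)/(n+1):
  ∫_0^4 u(x)^2 dx = ∫_0^4 (9*x^4 - 6*x^2 + 1) dx. Term by term:
    ∫_0^4 9*x^4 dx = 9216/5;  ∫_0^4 -6*x^2 dx = -128;  ∫_0^4 1 dx = 4.
  Sum: 9216/5 − 128 + 4 = 8596/5.
  ∫_0^4 u'(x)^2 dx = ∫_0^4 (36*x^2) dx. Term by term:
    ∫_0^4 36*x^2 dx = 768.
Adding: ||u||_{H^1}^2 = 8596/5 + 768 = 12436/5.


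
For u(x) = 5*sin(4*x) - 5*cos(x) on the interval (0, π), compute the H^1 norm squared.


||u||_{H^1(0,π)}^2 = -160/3 + 475*π/2

u'(x) = 5*sin(x) + 20*cos(4*x).
Expand u² and (u')² and integrate term by term on (0, π), using: for integers n ≥ 1, ∫_0^π sin²(nx) dx = ∫_0^π cos²(nx) dx = π/2; for n ≠ n', ∫_0^π sin(nx)sin(n'x) dx = ∫_0^π cos(nx)cos(n'x) dx = 0; and by product-to-sum, ∫_0^π sin(nx)cos(n'x) dx = ½∫_0^π [sin((n+n')x) + sin((n−n')x)] dx, which is 0 when n+n' is even and 2n/(n²−n'²) when n+n' is odd (it need not vanish on (0, π)).
  u² squared terms: (-5)²·∫cos(x)² dx = 25·π/2 = 25*π/2;  (5)²·∫sin(4x)² dx = 25·π/2 = 25*π/2.
  u² cross terms: 2·(-5)·(5)·∫cos(x)·sin(4x) dx = -50·(8/15) = -80/3.
  So ∫_0^π u² dx = 25*π/2 + 25*π/2 − 80/3 = -80/3 + 25*π.
  (u')² squared terms: (5)²·∫sin(x)² dx = 25·π/2 = 25*π/2;  (20)²·∫cos(4x)² dx = 400·π/2 = 200*π.
  (u')² cross terms: 2·(5)·(20)·∫sin(x)·cos(4x) dx = 200·(-2/15) = -80/3.
  So ∫_0^π (u')² dx = 25*π/2 + 200*π − 80/3 = -80/3 + 425*π/2.
||u||_{H^1}^2 = (-80/3 + 25*π) + (-80/3 + 425*π/2) = -160/3 + 475*π/2.


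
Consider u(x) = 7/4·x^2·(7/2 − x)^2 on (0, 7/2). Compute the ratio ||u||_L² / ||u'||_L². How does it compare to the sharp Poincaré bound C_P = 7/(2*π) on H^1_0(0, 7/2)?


||u||_L² / ||u'||_L² = 7*sqrt(3)/12 < C_P = 7/(2*π).

u(x) = 7/4·x^2·(7/2 − x)^2, so u'(x) = 7*x*(2*x - 7)*(4*x - 7)/8.
u(x) = 7/4·x^2·(7/2 − x)^2 vanishes at x = 0 and x = 7/2, so u ∈ H^1_0(0, 7/2). Differentiate via the product rule and integrate the resulting polynomials term by term.
  ∫_0^7/2 u² dx = ∫_0^7/2 (49*x^8/16 - 343*x^7/8 + 7203*x^6/32 - 16807*x^5/32 + 117649*x^4/256) dx. Term by term:
    ∫_0^7/2 49*x^8/16 dx = 1977326743/73728;  ∫_0^7/2 -343*x^7/8 dx = -1977326743/16384;  ∫_0^7/2 7203*x^6/32 dx = 847425747/4096;
    ∫_0^7/2 -16807*x^5/32 dx = -1977326743/12288;  ∫_0^7/2 117649*x^4/256 dx = 1977326743/40960.
  Sum: 1977326743/73728 − 1977326743/16384 + 847425747/4096 − 1977326743/12288 + 1977326743/40960 = 282475249/737280.
  ∫_0^7/2 (u')² dx = ∫_0^7/2 (49*x^6 - 1029*x^5/2 + 31213*x^4/16 - 50421*x^3/16 + 117649*x^2/64) dx. Term by term:
    ∫_0^7/2 49*x^6 dx = 5764801/128;  ∫_0^7/2 -1029*x^5/2 dx = -40353607/256;  ∫_0^7/2 31213*x^4/16 dx = 524596891/2560;
    ∫_0^7/2 -50421*x^3/16 dx = -121060821/1024;  ∫_0^7/2 117649*x^2/64 dx = 40353607/1536.
  Sum: 5764801/128 − 40353607/256 + 524596891/2560 − 121060821/1024 + 40353607/1536 = 5764801/15360.
∫_0^7/2 u² dx = 282475249/737280, so ||u||_L² = 16807*sqrt(5)/1920.
∫_0^7/2 (u')² dx = 5764801/15360, so ||u'||_L² = 2401*sqrt(15)/480.
Ratio ||u||_L² / ||u'||_L² = 7*sqrt(3)/12.
Sharp Poincaré constant on H^1_0(0, 7/2) is C_P = L/π = 7/(2*π), achieved by sin(2*π/7·x).
A polynomial bump cannot attain the sharp Poincaré constant (only the first sine eigenfunction does), so the ratio is strictly less than C_P, consistent with ||u||_L² ≤ C_P ||u'||_L².


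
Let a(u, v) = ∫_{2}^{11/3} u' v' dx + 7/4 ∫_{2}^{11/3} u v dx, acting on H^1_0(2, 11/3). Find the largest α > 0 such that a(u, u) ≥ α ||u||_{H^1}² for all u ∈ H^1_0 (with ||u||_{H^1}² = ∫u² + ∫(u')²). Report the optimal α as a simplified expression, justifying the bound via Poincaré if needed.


α = 1

Coercivity of a(·,·) on H^1_0(2, 11/3) means a(u, u) ≥ α ||u||_{H^1}² for every u ∈ H^1_0.
The interval has length L = 5/3, and Poincaré/coercivity depend only on L. Here a(u, u) = ∫(u')² + (7/4)·∫u².
Here c = 7/4 ≥ 1, so a(u,u) = ∫(u')² + c∫u² ≥ ∫(u')² + ∫u² = ||u||_{H^1}², i.e. α = 1 works. No larger α is possible: a(u,u) ≥ α||u||_{H^1}² means (1−α)∫(u')² ≥ (α−c)∫u², and for the modes u_n = sin(nπ(x−x₀)/L) (x₀ the left endpoint) one has ∫u_n²/∫(u_n')² = (L/(nπ))² → 0, so a(u_n,u_n)/||u_n||_{H^1}² → 1. Hence the optimal constant is α = 1.
Therefore α = 1.


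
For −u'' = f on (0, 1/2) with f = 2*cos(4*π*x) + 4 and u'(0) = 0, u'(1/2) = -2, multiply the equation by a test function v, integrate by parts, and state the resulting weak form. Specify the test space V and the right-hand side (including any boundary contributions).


V = H^1(0, 1/2) (v unrestricted at boundary; u is determined up to an additive constant); weak form: ∫_0^1/2 u'v' dx = ∫_0^1/2 (2*cos(4*π*x) + 4) v dx − 2·v(1/2) for all v ∈ V.

Multiply both sides by a test function v and integrate from 0 to 1/2:
  ∫_0^1/2 −u''(x) v(x) dx = ∫_0^1/2 f(x) v(x) dx.
Integrate the LHS by parts once:
  ∫_0^1/2 −u'' v dx = −[u'(x) v(x)]_0^1/2 + ∫_0^1/2 u'(x) v'(x) dx.
Thus ∫_0^1/2 u'(x) v'(x) dx = ∫_0^1/2 f(x) v(x) dx + [u'(x) v(x)]_0^1/2.
Choose V so that boundary terms are either known or forced to vanish.
u has inhomogeneous Neumann u'(0) = 0, u'(1/2) = -2. [u' v]_0^1/2 = (-2)·v(1/2) − (0)·v(0) = − 2·v(1/2). Take V = H^1(0, 1/2); boundary term becomes part of RHS.
Weak formulation: find u (satisfying any essential BC) such that ∫_0^1/2 u'(x) v'(x) dx = ∫_0^1/2 f v dx − 2·v(1/2) for all v ∈ V (Neumann data are natural BCs: they enter the RHS as boundary terms).
Substituting f(x) = 2*cos(4*π*x) + 4, the right-hand side is ∫_0^1/2 (2*cos(4*π*x) + 4) v dx − 2·v(1/2).
Compatibility check (pure Neumann): taking v ≡ 1 ∈ V gives 0 = ∫_0^1/2 f dx + (-2) − (0), i.e. ∫_0^1/2 f dx must equal u'(0) − u'(1/2) = 2. Indeed ∫_0^1/2 (2*cos(4*π*x) + 4) dx = 2, so the data are compatible. The solution is then unique only up to an additive constant (fix it e.g. by requiring ∫_0^1/2 u dx = 0).


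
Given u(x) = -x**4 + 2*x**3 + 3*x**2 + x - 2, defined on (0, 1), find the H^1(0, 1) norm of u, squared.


||u||_{H^1}^2 = 298/9

The H^1 norm (squared) on an interval (0, L) is
  ||u||_{H^1}^2 = ∫_0^L u(x)^2 dx + ∫_0^L u'(x)^2 dx.
Compute u'(x) = -4*x**3 + 6*x**2 + 6*x + 1.
Then u(x)^2 = x**8 - 4*x**7 - 2*x**6 + 10*x**5 + 17*x**4 - 2*x**3 - 11*x**2 - 4*x + 4 and u'(x)^2 = 16*x**6 - 48*x**5 - 12*x**4 + 64*x**3 + 48*x**2 + 12*x + 1.
Integrate each monomial from 0 to 1 using ∫_0^1 c·x^n dx = c·1^(n+1)/(n+1):
  ∫_0^1 u(x)^2 dx = ∫_0^1 (x^8 - 4*x^7 - 2*x^6 + 10*x^5 + 17*x^4 - 2*x^3 - 11*x^2 - 4*x + 4) dx. Term by term:
    ∫_0^1 x^8 dx = 1/9;  ∫_0^1 -4*x^7 dx = -1/2;  ∫_0^1 -2*x^6 dx = -2/7;
    ∫_0^1 10*x^5 dx = 5/3;  ∫_0^1 17*x^4 dx = 17/5;  ∫_0^1 -2*x^3 dx = -1/2;
    ∫_0^1 -11*x^2 dx = -11/3;  ∫_0^1 -4*x dx = -2;  ∫_0^1 4 dx = 4.
  Sum: 1/9 − 1/2 − 2/7 + 5/3 + 17/5 − 1/2 − 11/3 − 2 + 4 = 701/315.
  ∫_0^1 u'(x)^2 dx = ∫_0^1 (16*x^6 - 48*x^5 - 12*x^4 + 64*x^3 + 48*x^2 + 12*x + 1) dx. Term by term:
    ∫_0^1 16*x^6 dx = 16/7;  ∫_0^1 -48*x^5 dx = -8;  ∫_0^1 -12*x^4 dx = -12/5;
    ∫_0^1 64*x^3 dx = 16;  ∫_0^1 48*x^2 dx = 16;  ∫_0^1 12*x dx = 6;
    ∫_0^1 1 dx = 1.
  Sum: 16/7 − 8 − 12/5 + 16 + 16 + 6 + 1 = 1081/35.
Adding: ||u||_{H^1}^2 = 701/315 + 1081/35 = 298/9.
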